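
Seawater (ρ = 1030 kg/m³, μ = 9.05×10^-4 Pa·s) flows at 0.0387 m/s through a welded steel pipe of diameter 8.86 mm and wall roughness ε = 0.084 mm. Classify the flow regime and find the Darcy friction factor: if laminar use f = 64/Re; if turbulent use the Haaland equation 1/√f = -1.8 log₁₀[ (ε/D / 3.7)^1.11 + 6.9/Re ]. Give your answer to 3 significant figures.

Re = ρVD/μ = 1030·0.0387·0.00886/0.000905 = 390.2.
Re < 2300 → laminar, so f = 64/Re = 0.164 (roughness is irrelevant in laminar flow).

f ≈ 0.164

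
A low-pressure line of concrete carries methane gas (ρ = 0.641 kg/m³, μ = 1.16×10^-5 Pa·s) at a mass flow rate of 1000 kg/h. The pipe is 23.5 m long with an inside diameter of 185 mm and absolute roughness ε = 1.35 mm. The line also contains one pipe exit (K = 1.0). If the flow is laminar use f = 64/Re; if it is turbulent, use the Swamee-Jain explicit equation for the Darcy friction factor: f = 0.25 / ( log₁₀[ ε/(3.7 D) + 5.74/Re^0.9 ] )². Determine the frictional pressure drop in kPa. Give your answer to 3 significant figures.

ΔP ≈ 0.452 kPa

ṁ = 1000 kg/h = 1000/3600 = 0.2778 kg/s.
A = πD²/4 = π(0.185)²/4 = 0.02688 m²; mean velocity V = ṁ/(ρA) = 0.2778/(0.641 · 0.02688) = 16.12 m/s.
Reynolds number Re = ρVD/μ = 0.641 · 16.12 · 0.185 / 1.16e-05 = 1.648e+05.
Re > 4000 → turbulent. Relative roughness ε/D = 0.00135/0.185 = 0.0073. Swamee-Jain: f = 0.25/(log₁₀[0.0073/3.7 + 5.74/1.648e+05^0.9])² = 0.25/(log₁₀[0.00197 + 0.000116])² = 0.25/(-2.68)² = 0.0348.
Total minor-loss coefficient ΣK = 1·1 = 1.
ΔP = [f·L/D + ΣK]·(ρV²/2) = [0.0348·23.5/0.185 + 1]·(0.641·16.12²/2) = [4.421 + 1]·83.3 = 451.5 Pa.
ΔP = 451.5 Pa = 0.452 kPa.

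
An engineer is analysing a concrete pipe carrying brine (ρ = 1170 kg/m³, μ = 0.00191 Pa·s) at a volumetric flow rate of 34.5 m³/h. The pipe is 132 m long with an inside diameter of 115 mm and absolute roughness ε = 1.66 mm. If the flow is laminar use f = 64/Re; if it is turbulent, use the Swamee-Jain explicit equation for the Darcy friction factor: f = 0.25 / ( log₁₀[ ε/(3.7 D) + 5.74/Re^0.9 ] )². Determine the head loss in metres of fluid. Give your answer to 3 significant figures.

h_f ≈ 2.20 m

Q = 34.5 m³/h = 34.5/3600 = 0.009583 m³/s.
Cross-sectional area A = πD²/4 = π(0.115)²/4 = 0.01039 m²; mean velocity V = Q/A = 0.009583/0.01039 = 0.9226 m/s.
Reynolds number Re = ρVD/μ = 1170 · 0.9226 · 0.115 / 0.00191 = 6.5e+04.
Re > 4000 → turbulent. Relative roughness ε/D = 0.00166/0.115 = 0.0144. Swamee-Jain: f = 0.25/(log₁₀[0.0144/3.7 + 5.74/6.5e+04^0.9])² = 0.25/(log₁₀[0.0039 + 0.000267])² = 0.25/(-2.38)² = 0.04414.
Darcy-Weisbach: ΔP = f(L/D)(ρV²/2) = 0.04414·(132/0.115)·(1170·0.9226²/2) = 0.04414·1148·498 = 2.523e+04 Pa.
Head loss h_f = ΔP/(ρg) = 2.523e+04/(1170·9.81) = 2.20 m.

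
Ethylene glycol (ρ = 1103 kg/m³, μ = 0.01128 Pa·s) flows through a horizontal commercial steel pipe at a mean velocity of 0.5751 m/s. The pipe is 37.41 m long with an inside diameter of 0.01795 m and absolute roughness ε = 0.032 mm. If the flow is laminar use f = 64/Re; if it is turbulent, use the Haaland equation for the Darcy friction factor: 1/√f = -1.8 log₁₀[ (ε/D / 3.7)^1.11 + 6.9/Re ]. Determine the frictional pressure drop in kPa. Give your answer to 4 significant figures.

ΔP ≈ 24.10 kPa

Reynolds number Re = ρVD/μ = 1103 · 0.5751 · 0.01795 / 0.0113 = 1009.
Re < 2300 → laminar flow, so f = 64/Re = 64/1009 = 0.0634 (the turbulent correlation is not needed).
Darcy-Weisbach: ΔP = f(L/D)(ρV²/2) = 0.0634·(37.41/0.01795)·(1103·0.5751²/2) = 0.0634·2084·182.4 = 2.41e+04 Pa.
ΔP = 2.41e+04 Pa = 24.10 kPa.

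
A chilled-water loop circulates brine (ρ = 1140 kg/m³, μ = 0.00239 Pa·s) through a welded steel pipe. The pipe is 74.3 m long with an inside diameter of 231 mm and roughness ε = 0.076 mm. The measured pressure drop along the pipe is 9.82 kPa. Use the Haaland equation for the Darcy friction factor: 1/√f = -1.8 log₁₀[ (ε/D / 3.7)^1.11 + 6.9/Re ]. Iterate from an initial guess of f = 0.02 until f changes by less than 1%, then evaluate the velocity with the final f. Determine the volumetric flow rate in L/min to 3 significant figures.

Q ≈ 4370 L/min

Rearranging Darcy-Weisbach: V = √(2·ΔP·D/(f·L·ρ)). With ε/D = 7.6e-05/0.231 = 0.000329, iterate starting from f = 0.02:
  f = 0.02 → V = √(2·9820·0.231/(0.02·74.3·1140)) = 1.636 m/s; Re = ρVD/μ = 1.803e+05; f → 0.01789
  f = 0.01789 → V = 1.731 m/s; Re = 1.907e+05; f → 0.01777
Converged (Δf/f < 1%). With the final f = 0.01777: V = √(2·9820·0.231/(0.01777·74.3·1140)) = 1.736 m/s.
Q = V·A = 1.736·(π/4·0.231²) = 0.07275 m³/s = 4370 L/min.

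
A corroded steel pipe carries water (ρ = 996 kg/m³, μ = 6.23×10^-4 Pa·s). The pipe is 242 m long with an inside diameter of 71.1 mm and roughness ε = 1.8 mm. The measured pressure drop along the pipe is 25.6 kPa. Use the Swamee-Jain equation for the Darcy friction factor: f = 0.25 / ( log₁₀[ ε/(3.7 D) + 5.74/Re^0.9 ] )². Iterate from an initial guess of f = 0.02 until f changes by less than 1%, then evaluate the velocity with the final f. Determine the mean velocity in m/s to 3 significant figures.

Rearranging Darcy-Weisbach: V = √(2·ΔP·D/(f·L·ρ)). With ε/D = 0.0018/0.0711 = 0.0253, iterate starting from f = 0.02:
  f = 0.02 → V = √(2·2.56e+04·0.0711/(0.02·242·996)) = 0.869 m/s; Re = ρVD/μ = 9.878e+04; f → 0.05392
  f = 0.05392 → V = 0.5293 m/s; Re = 6.016e+04; f → 0.05424
Converged (Δf/f < 1%). With the final f = 0.05424: V = √(2·2.56e+04·0.0711/(0.05424·242·996)) = 0.5277 m/s.

V ≈ 0.528 m/s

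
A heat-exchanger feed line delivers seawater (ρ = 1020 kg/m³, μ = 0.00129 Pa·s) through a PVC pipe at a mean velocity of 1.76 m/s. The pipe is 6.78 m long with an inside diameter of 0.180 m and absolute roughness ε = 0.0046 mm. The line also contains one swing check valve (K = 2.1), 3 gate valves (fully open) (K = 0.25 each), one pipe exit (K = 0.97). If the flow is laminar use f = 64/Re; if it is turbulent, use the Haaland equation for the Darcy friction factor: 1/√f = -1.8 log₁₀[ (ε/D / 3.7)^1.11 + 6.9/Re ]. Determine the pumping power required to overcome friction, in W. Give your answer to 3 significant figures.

Reynolds number Re = ρVD/μ = 1020 · 1.76 · 0.18 / 0.00129 = 2.505e+05.
Re > 4000 → turbulent. Relative roughness ε/D = 4.6e-06/0.18 = 2.56e-05. Haaland: 1/√f = -1.8 log₁₀[(2.56e-05/3.7)^1.11 + 6.9/2.505e+05] = -1.8 log₁₀[1.87e-06 + 2.75e-05] = 8.157, so f = 0.01503.
Total minor-loss coefficient ΣK = 1·2.1 + 3·0.25 + 1·0.97 = 3.82.
ΔP = [f·L/D + ΣK]·(ρV²/2) = [0.01503·6.78/0.18 + 3.82]·(1020·1.76²/2) = [0.5662 + 3.82]·1580 = 6929 Pa.
Q = V·A = 1.76·0.02545 = 0.04479 m³/s.
Pumping power P = QΔP = 0.04479·6929 = 310.3 W = 310 W.

P ≈ 310 W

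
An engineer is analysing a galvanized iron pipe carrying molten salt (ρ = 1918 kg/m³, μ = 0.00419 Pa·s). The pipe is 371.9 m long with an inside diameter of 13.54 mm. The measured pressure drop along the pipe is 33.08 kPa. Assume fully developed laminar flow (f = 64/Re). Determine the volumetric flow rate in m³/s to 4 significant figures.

Q ≈ 1.751×10^-5 m³/s

For laminar flow, f = 64/Re with Re = ρVD/μ, so Darcy-Weisbach reduces to ΔP = 32μLV/D². Solving for V: V = ΔP·D²/(32μL) = 3.308e+04·(0.01354)²/(32·0.00419·371.9) = 0.1216 m/s.
Check: Re = ρVD/μ = 1918·0.1216·0.01354/0.00419 = 753.8 < 2300, so the laminar assumption holds.
Q = V·A = 0.1216·(π/4·0.01354²) = 1.751e-05 m³/s = 1.751×10^-5 m³/s.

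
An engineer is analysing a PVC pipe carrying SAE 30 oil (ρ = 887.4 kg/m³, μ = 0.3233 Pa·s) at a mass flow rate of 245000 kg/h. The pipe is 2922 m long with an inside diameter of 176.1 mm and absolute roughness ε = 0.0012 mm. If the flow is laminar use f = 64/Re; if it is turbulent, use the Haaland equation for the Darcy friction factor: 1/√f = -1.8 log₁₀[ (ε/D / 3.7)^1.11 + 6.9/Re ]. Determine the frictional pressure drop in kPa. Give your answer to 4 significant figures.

ṁ = 245000 kg/h = 245000/3600 = 68.06 kg/s.
A = πD²/4 = π(0.1761)²/4 = 0.02436 m²; mean velocity V = ṁ/(ρA) = 68.06/(887.4 · 0.02436) = 3.149 m/s.
Reynolds number Re = ρVD/μ = 887.4 · 3.149 · 0.1761 / 0.323 = 1522.
Re < 2300 → laminar flow, so f = 64/Re = 64/1522 = 0.04205 (the turbulent correlation is not needed).
Darcy-Weisbach: ΔP = f(L/D)(ρV²/2) = 0.04205·(2922/0.1761)·(887.4·3.149²/2) = 0.04205·1.659e+04·4399 = 3.069e+06 Pa.
ΔP = 3.069e+06 Pa = 3069 kPa.

ΔP ≈ 3069 kPa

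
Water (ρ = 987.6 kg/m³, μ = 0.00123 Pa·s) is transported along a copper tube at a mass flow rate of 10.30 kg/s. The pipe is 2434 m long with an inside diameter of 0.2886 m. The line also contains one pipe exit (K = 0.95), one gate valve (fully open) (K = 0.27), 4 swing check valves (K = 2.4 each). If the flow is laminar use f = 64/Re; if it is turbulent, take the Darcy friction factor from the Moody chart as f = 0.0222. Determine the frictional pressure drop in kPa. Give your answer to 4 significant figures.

ΔP ≈ 2.486 kPa

A = πD²/4 = π(0.2886)²/4 = 0.06542 m²; mean velocity V = ṁ/(ρA) = 10.3/(987.6 · 0.06542) = 0.1594 m/s.
Reynolds number Re = ρVD/μ = 987.6 · 0.1594 · 0.2886 / 0.00123 = 3.694e+04.
Re > 4000 → turbulent; use the Moody-chart value f = 0.0222.
Total minor-loss coefficient ΣK = 1·0.95 + 1·0.27 + 4·2.4 = 10.8.
ΔP = [f·L/D + ΣK]·(ρV²/2) = [0.0222·2434/0.2886 + 10.8]·(987.6·0.1594²/2) = [187.2 + 10.8]·12.55 = 2486 Pa.
ΔP = 2486 Pa = 2.486 kPa.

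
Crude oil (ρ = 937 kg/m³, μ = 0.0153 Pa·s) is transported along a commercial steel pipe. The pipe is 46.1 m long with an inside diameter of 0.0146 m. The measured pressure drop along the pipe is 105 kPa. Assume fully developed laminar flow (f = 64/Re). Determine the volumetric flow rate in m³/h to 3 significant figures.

For laminar flow, f = 64/Re with Re = ρVD/μ, so Darcy-Weisbach reduces to ΔP = 32μLV/D². Solving for V: V = ΔP·D²/(32μL) = 1.05e+05·(0.0146)²/(32·0.0153·46.1) = 0.9916 m/s.
Check: Re = ρVD/μ = 937·0.9916·0.0146/0.0153 = 886.7 < 2300, so the laminar assumption holds.
Q = V·A = 0.9916·(π/4·0.0146²) = 0.000166 m³/s = 0.598 m³/h.

Q ≈ 0.598 m³/h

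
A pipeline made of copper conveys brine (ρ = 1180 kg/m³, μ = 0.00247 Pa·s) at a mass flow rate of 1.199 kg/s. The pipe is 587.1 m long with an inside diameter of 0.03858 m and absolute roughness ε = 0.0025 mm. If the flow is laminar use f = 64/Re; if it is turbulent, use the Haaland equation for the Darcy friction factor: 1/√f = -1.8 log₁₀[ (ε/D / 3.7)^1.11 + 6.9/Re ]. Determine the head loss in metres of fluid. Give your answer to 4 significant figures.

A = πD²/4 = π(0.03858)²/4 = 0.001169 m²; mean velocity V = ṁ/(ρA) = 1.199/(1180 · 0.001169) = 0.8692 m/s.
Reynolds number Re = ρVD/μ = 1180 · 0.8692 · 0.03858 / 0.00247 = 1.602e+04.
Re > 4000 → turbulent. Relative roughness ε/D = 2.5e-06/0.03858 = 6.48e-05. Haaland: 1/√f = -1.8 log₁₀[(6.48e-05/3.7)^1.11 + 6.9/1.602e+04] = -1.8 log₁₀[5.25e-06 + 0.000431] = 6.049, so f = 0.02733.
Darcy-Weisbach: ΔP = f(L/D)(ρV²/2) = 0.02733·(587.1/0.03858)·(1180·0.8692²/2) = 0.02733·1.522e+04·445.8 = 1.854e+05 Pa.
Head loss h_f = ΔP/(ρg) = 1.854e+05/(1180·9.81) = 16.02 m.

h_f ≈ 16.02 m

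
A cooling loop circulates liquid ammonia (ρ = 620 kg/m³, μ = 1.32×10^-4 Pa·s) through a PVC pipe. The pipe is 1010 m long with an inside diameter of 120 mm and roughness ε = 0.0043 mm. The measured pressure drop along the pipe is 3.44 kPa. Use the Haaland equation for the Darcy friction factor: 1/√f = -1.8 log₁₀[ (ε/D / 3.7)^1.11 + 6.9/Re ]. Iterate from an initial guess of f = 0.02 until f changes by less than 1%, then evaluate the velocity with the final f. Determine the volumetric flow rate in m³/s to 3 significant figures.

Rearranging Darcy-Weisbach: V = √(2·ΔP·D/(f·L·ρ)). With ε/D = 4.3e-06/0.12 = 3.58e-05, iterate starting from f = 0.02:
  f = 0.02 → V = √(2·3440·0.12/(0.02·1010·620)) = 0.2568 m/s; Re = ρVD/μ = 1.447e+05; f → 0.01671
  f = 0.01671 → V = 0.2809 m/s; Re = 1.583e+05; f → 0.01643
  f = 0.01643 → V = 0.2833 m/s; Re = 1.597e+05; f → 0.0164
Converged (Δf/f < 1%). With the final f = 0.0164: V = √(2·3440·0.12/(0.0164·1010·620)) = 0.2835 m/s.
Q = V·A = 0.2835·(π/4·0.12²) = 0.003206 m³/s = 0.00321 m³/s.

Q ≈ 0.00321 m³/s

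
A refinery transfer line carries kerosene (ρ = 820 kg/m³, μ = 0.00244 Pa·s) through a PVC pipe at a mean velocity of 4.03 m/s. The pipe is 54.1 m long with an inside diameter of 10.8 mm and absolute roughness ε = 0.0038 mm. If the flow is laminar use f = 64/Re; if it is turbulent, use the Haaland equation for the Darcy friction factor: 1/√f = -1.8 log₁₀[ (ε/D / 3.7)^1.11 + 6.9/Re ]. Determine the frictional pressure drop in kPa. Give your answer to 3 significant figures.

Reynolds number Re = ρVD/μ = 820 · 4.03 · 0.0108 / 0.00244 = 1.463e+04.
Re > 4000 → turbulent. Relative roughness ε/D = 3.8e-06/0.0108 = 0.000352. Haaland: 1/√f = -1.8 log₁₀[(0.000352/3.7)^1.11 + 6.9/1.463e+04] = -1.8 log₁₀[3.43e-05 + 0.000472] = 5.932, so f = 0.02841.
Darcy-Weisbach: ΔP = f(L/D)(ρV²/2) = 0.02841·(54.1/0.0108)·(820·4.03²/2) = 0.02841·5009·6659 = 9.478e+05 Pa.
ΔP = 9.478e+05 Pa = 948 kPa.

ΔP ≈ 948 kPa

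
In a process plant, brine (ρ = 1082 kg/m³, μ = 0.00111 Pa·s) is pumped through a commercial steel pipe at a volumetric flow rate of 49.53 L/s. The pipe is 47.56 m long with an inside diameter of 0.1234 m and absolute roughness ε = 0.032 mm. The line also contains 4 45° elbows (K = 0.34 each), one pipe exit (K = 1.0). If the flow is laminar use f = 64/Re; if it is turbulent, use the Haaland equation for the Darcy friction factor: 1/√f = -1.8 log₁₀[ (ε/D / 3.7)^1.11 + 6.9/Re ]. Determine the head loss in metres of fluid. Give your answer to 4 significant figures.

Q = 49.53 L/s = 49.53/1000 = 0.04953 m³/s.
Cross-sectional area A = πD²/4 = π(0.1234)²/4 = 0.01196 m²; mean velocity V = Q/A = 0.04953/0.01196 = 4.141 m/s.
Reynolds number Re = ρVD/μ = 1082 · 4.141 · 0.1234 / 0.00111 = 4.982e+05.
Re > 4000 → turbulent. Relative roughness ε/D = 3.2e-05/0.1234 = 0.000259. Haaland: 1/√f = -1.8 log₁₀[(0.000259/3.7)^1.11 + 6.9/4.982e+05] = -1.8 log₁₀[2.45e-05 + 1.39e-05] = 7.95, so f = 0.01582.
Total minor-loss coefficient ΣK = 4·0.34 + 1·1 = 2.36.
ΔP = [f·L/D + ΣK]·(ρV²/2) = [0.01582·47.56/0.1234 + 2.36]·(1082·4.141²/2) = [6.098 + 2.36]·9279 = 7.848e+04 Pa.
Head loss h_f = ΔP/(ρg) = 7.848e+04/(1082·9.81) = 7.394 m.

h_f ≈ 7.394 m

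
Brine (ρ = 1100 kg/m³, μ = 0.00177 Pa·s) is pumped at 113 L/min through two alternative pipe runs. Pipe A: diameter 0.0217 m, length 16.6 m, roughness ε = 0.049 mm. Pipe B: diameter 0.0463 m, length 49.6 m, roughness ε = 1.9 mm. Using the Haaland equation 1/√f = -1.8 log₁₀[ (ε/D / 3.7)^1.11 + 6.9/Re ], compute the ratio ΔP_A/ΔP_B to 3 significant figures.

ΔP_A/ΔP_B ≈ 5.85

Pipe A: V = Q/A = 0.001883/0.0003698 = 5.092 m/s; Re = 6.867e+04; ε/D = 0.00226; Haaland → f = 0.02622; ΔP_A = f(L/D)(ρV²/2) = 2.861e+05 Pa.
Pipe B: V = Q/A = 0.001883/0.001684 = 1.119 m/s; Re = 3.219e+04; ε/D = 0.041; Haaland → f = 0.06637; ΔP_B = f(L/D)(ρV²/2) = 4.893e+04 Pa.
ΔP_A/ΔP_B = 2.861e+05/4.893e+04 = 5.85.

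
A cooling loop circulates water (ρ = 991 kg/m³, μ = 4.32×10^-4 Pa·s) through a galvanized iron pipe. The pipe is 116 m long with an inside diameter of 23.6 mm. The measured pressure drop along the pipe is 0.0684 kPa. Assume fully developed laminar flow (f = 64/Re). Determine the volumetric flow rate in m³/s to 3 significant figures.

Q ≈ 1.04×10^-5 m³/s

For laminar flow, f = 64/Re with Re = ρVD/μ, so Darcy-Weisbach reduces to ΔP = 32μLV/D². Solving for V: V = ΔP·D²/(32μL) = 68.4·(0.0236)²/(32·0.000432·116) = 0.02376 m/s.
Check: Re = ρVD/μ = 991·0.02376·0.0236/0.000432 = 1286 < 2300, so the laminar assumption holds.
Q = V·A = 0.02376·(π/4·0.0236²) = 1.039e-05 m³/s = 1.04×10^-5 m³/s.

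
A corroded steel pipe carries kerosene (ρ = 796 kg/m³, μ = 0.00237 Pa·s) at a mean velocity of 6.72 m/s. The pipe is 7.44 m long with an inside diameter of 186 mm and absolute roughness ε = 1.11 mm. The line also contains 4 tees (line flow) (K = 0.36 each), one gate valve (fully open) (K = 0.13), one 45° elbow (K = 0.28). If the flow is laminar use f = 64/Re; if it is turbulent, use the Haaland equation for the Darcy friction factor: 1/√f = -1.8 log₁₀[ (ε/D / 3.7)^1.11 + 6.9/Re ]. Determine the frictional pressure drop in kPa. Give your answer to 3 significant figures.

Reynolds number Re = ρVD/μ = 796 · 6.72 · 0.186 / 0.00237 = 4.198e+05.
Re > 4000 → turbulent. Relative roughness ε/D = 0.00111/0.186 = 0.00597. Haaland: 1/√f = -1.8 log₁₀[(0.00597/3.7)^1.11 + 6.9/4.198e+05] = -1.8 log₁₀[0.000795 + 1.64e-05] = 5.563, so f = 0.03231.
Total minor-loss coefficient ΣK = 4·0.36 + 1·0.13 + 1·0.28 = 1.85.
ΔP = [f·L/D + ΣK]·(ρV²/2) = [0.03231·7.44/0.186 + 1.85]·(796·6.72²/2) = [1.292 + 1.85]·1.797e+04 = 5.648e+04 Pa.
ΔP = 5.648e+04 Pa = 56.5 kPa.

ΔP ≈ 56.5 kPa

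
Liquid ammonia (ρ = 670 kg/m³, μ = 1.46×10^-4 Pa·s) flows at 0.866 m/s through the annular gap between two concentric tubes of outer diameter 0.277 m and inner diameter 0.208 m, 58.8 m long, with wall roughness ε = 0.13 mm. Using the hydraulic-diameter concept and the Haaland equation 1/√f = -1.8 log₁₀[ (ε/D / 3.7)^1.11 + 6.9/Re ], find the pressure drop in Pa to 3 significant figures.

ΔP ≈ 5070 Pa

Hydraulic diameter D_h = 4A/P = D_o - D_i = 0.277 - 0.208 = 0.069 m.
Re = ρVD_h/μ = 670·0.866·0.069/0.000146 = 2.742e+05.
ε/D_h = 0.00013/0.069 = 0.00188; Haaland gives 1/√f = -1.8 log₁₀[0.000221+2.52e-05] = 6.495, so f = 0.0237.
ΔP = f(L/D_h)(ρV²/2) = 0.0237·58.8/0.069·251.2 = 5075 Pa.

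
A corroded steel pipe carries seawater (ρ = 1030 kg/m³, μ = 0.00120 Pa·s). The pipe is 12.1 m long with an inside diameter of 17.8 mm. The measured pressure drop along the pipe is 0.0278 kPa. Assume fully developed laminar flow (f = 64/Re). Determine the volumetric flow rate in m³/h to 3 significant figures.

For laminar flow, f = 64/Re with Re = ρVD/μ, so Darcy-Weisbach reduces to ΔP = 32μLV/D². Solving for V: V = ΔP·D²/(32μL) = 27.8·(0.0178)²/(32·0.0012·12.1) = 0.01896 m/s.
Check: Re = ρVD/μ = 1030·0.01896·0.0178/0.0012 = 289.6 < 2300, so the laminar assumption holds.
Q = V·A = 0.01896·(π/4·0.0178²) = 4.717e-06 m³/s = 0.0170 m³/h.

Q ≈ 0.0170 m³/h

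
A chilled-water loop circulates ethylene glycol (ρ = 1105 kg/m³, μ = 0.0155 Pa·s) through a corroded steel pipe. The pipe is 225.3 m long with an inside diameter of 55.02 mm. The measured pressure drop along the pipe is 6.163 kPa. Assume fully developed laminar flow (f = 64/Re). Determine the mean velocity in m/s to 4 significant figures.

V ≈ 0.1670 m/s

For laminar flow, f = 64/Re with Re = ρVD/μ, so Darcy-Weisbach reduces to ΔP = 32μLV/D². Solving for V: V = ΔP·D²/(32μL) = 6163·(0.05502)²/(32·0.0155·225.3) = 0.167 m/s.
Check: Re = ρVD/μ = 1105·0.167·0.05502/0.0155 = 654.8 < 2300, so the laminar assumption holds.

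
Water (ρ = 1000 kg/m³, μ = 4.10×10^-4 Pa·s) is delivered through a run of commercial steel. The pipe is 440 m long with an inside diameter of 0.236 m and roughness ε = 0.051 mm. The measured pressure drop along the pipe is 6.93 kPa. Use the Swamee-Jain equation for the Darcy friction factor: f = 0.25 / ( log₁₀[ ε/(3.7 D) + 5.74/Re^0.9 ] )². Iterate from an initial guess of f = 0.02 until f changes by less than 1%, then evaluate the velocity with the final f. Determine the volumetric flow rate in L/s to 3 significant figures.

Rearranging Darcy-Weisbach: V = √(2·ΔP·D/(f·L·ρ)). With ε/D = 5.1e-05/0.236 = 0.000216, iterate starting from f = 0.02:
  f = 0.02 → V = √(2·6930·0.236/(0.02·440·1000)) = 0.6097 m/s; Re = ρVD/μ = 3.509e+05; f → 0.01617
  f = 0.01617 → V = 0.678 m/s; Re = 3.902e+05; f → 0.01601
  f = 0.01601 → V = 0.6815 m/s; Re = 3.923e+05; f → 0.016
Converged (Δf/f < 1%). With the final f = 0.016: V = √(2·6930·0.236/(0.016·440·1000)) = 0.6816 m/s.
Q = V·A = 0.6816·(π/4·0.236²) = 0.02982 m³/s = 29.8 L/s.

Q ≈ 29.8 L/s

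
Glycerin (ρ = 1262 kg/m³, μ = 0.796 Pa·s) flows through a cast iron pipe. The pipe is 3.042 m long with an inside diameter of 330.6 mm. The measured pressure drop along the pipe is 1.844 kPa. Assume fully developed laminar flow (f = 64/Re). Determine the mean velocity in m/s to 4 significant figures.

V ≈ 2.601 m/s

For laminar flow, f = 64/Re with Re = ρVD/μ, so Darcy-Weisbach reduces to ΔP = 32μLV/D². Solving for V: V = ΔP·D²/(32μL) = 1844·(0.3306)²/(32·0.796·3.042) = 2.601 m/s.
Check: Re = ρVD/μ = 1262·2.601·0.3306/0.796 = 1363 < 2300, so the laminar assumption holds.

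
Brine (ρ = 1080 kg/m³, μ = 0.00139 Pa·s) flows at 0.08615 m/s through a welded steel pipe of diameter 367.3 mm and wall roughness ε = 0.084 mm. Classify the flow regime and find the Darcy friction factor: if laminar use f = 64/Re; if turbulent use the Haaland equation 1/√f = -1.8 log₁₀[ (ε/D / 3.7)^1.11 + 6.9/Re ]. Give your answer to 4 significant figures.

f ≈ 0.02491

Re = ρVD/μ = 1080·0.08615·0.3673/0.00139 = 2.459e+04.
Re > 4000 → turbulent. ε/D = 8.4e-05/0.3673 = 0.000229; Haaland: 1/√f = -1.8 log₁₀[2.13e-05 + 0.000281] = 6.336, so f = 0.02491.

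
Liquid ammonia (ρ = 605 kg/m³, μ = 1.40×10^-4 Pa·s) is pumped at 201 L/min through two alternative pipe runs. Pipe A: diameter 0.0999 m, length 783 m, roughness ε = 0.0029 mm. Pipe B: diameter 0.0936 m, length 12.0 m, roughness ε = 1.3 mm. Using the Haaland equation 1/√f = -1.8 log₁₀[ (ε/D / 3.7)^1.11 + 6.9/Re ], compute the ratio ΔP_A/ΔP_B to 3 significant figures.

ΔP_A/ΔP_B ≈ 17.5

Pipe A: V = Q/A = 0.00335/0.007838 = 0.4274 m/s; Re = 1.845e+05; ε/D = 2.9e-05; Haaland → f = 0.01592; ΔP_A = f(L/D)(ρV²/2) = 6895 Pa.
Pipe B: V = Q/A = 0.00335/0.006881 = 0.4869 m/s; Re = 1.969e+05; ε/D = 0.0139; Haaland → f = 0.04281; ΔP_B = f(L/D)(ρV²/2) = 393.6 Pa.
ΔP_A/ΔP_B = 6895/393.6 = 17.5.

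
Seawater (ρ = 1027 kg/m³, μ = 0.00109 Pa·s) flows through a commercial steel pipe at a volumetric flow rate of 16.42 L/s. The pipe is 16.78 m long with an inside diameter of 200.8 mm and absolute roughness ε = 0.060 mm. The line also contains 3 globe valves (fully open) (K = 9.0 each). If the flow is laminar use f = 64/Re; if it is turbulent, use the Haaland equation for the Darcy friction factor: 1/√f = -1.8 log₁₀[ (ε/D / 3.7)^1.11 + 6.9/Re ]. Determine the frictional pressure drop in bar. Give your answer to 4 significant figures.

Q = 16.42 L/s = 16.42/1000 = 0.01642 m³/s.
Cross-sectional area A = πD²/4 = π(0.2008)²/4 = 0.03167 m²; mean velocity V = Q/A = 0.01642/0.03167 = 0.5185 m/s.
Reynolds number Re = ρVD/μ = 1027 · 0.5185 · 0.2008 / 0.00109 = 9.81e+04.
Re > 4000 → turbulent. Relative roughness ε/D = 6e-05/0.2008 = 0.000299. Haaland: 1/√f = -1.8 log₁₀[(0.000299/3.7)^1.11 + 6.9/9.81e+04] = -1.8 log₁₀[2.86e-05 + 7.03e-05] = 7.208, so f = 0.01925.
Total minor-loss coefficient ΣK = 3·9 = 27.
ΔP = [f·L/D + ΣK]·(ρV²/2) = [0.01925·16.78/0.2008 + 27]·(1027·0.5185²/2) = [1.608 + 27]·138.1 = 3950 Pa.
ΔP = 3950 Pa = 0.03950 bar.

ΔP ≈ 0.03950 bar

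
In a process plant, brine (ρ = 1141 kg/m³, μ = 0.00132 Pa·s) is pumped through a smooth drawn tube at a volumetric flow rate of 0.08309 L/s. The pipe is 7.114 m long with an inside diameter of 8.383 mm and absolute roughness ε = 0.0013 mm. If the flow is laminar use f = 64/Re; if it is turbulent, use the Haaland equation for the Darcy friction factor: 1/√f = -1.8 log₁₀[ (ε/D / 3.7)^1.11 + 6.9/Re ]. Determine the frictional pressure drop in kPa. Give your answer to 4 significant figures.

ΔP ≈ 33.29 kPa

Q = 0.08309 L/s = 0.08309/1000 = 8.309e-05 m³/s.
Cross-sectional area A = πD²/4 = π(0.008383)²/4 = 5.519e-05 m²; mean velocity V = Q/A = 8.309e-05/5.519e-05 = 1.505 m/s.
Reynolds number Re = ρVD/μ = 1141 · 1.505 · 0.008383 / 0.00132 = 1.091e+04.
Re > 4000 → turbulent. Relative roughness ε/D = 1.3e-06/0.008383 = 0.000155. Haaland: 1/√f = -1.8 log₁₀[(0.000155/3.7)^1.11 + 6.9/1.091e+04] = -1.8 log₁₀[1.38e-05 + 0.000633] = 5.741, so f = 0.03034.
Darcy-Weisbach: ΔP = f(L/D)(ρV²/2) = 0.03034·(7.114/0.008383)·(1141·1.505²/2) = 0.03034·848.6·1293 = 3.329e+04 Pa.
ΔP = 3.329e+04 Pa = 33.29 kPa.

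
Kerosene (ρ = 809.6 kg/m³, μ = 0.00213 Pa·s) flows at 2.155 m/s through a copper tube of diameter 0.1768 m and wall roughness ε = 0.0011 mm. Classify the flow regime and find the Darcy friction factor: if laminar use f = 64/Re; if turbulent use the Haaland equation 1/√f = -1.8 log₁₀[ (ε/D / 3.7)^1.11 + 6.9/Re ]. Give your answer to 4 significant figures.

Re = ρVD/μ = 809.6·2.155·0.1768/0.00213 = 1.448e+05.
Re > 4000 → turbulent. ε/D = 1.1e-06/0.1768 = 6.22e-06; Haaland: 1/√f = -1.8 log₁₀[3.9e-07 + 4.76e-05] = 7.773, so f = 0.01655.

f ≈ 0.01655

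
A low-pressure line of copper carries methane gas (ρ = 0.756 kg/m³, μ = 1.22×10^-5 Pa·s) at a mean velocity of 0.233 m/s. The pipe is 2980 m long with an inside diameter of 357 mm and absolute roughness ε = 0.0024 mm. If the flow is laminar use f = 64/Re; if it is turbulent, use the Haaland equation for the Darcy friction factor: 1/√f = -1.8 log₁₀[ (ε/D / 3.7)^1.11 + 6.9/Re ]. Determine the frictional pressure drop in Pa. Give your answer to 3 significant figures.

ΔP ≈ 6.40 Pa

Reynolds number Re = ρVD/μ = 0.756 · 0.233 · 0.357 / 1.22e-05 = 5154.
Re > 4000 → turbulent. Relative roughness ε/D = 2.4e-06/0.357 = 6.72e-06. Haaland: 1/√f = -1.8 log₁₀[(6.72e-06/3.7)^1.11 + 6.9/5154] = -1.8 log₁₀[4.24e-07 + 0.00134] = 5.172, so f = 0.03739.
Darcy-Weisbach: ΔP = f(L/D)(ρV²/2) = 0.03739·(2980/0.357)·(0.756·0.233²/2) = 0.03739·8347·0.02052 = 6.404 Pa.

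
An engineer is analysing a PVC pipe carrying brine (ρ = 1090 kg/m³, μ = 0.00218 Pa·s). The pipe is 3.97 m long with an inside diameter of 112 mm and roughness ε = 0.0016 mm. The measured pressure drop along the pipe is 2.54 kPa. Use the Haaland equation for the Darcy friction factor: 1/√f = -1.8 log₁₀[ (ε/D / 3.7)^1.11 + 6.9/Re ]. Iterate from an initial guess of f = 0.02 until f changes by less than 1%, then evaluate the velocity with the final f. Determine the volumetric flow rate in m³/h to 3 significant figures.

Q ≈ 101 m³/h

Rearranging Darcy-Weisbach: V = √(2·ΔP·D/(f·L·ρ)). With ε/D = 1.6e-06/0.112 = 1.43e-05, iterate starting from f = 0.02:
  f = 0.02 → V = √(2·2540·0.112/(0.02·3.97·1090)) = 2.564 m/s; Re = ρVD/μ = 1.436e+05; f → 0.01662
  f = 0.01662 → V = 2.813 m/s; Re = 1.575e+05; f → 0.01632
  f = 0.01632 → V = 2.838 m/s; Re = 1.59e+05; f → 0.01629
Converged (Δf/f < 1%). With the final f = 0.01629: V = √(2·2540·0.112/(0.01629·3.97·1090)) = 2.841 m/s.
Q = V·A = 2.841·(π/4·0.112²) = 0.02799 m³/s = 101 m³/h.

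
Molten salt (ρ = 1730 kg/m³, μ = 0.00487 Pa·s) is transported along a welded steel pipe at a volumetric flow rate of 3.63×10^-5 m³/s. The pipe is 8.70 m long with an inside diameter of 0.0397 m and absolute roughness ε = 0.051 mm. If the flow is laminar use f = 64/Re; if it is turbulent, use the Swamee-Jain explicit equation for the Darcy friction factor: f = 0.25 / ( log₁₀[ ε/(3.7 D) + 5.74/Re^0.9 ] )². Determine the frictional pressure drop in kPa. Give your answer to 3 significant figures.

Cross-sectional area A = πD²/4 = π(0.0397)²/4 = 0.001238 m²; mean velocity V = Q/A = 3.63e-05/0.001238 = 0.02932 m/s.
Reynolds number Re = ρVD/μ = 1730 · 0.02932 · 0.0397 / 0.00487 = 413.6.
Re < 2300 → laminar flow, so f = 64/Re = 64/413.6 = 0.1548 (the turbulent correlation is not needed).
Darcy-Weisbach: ΔP = f(L/D)(ρV²/2) = 0.1548·(8.7/0.0397)·(1730·0.02932²/2) = 0.1548·219.1·0.7439 = 25.23 Pa.
ΔP = 25.23 Pa = 0.0252 kPa.

ΔP ≈ 0.0252 kPa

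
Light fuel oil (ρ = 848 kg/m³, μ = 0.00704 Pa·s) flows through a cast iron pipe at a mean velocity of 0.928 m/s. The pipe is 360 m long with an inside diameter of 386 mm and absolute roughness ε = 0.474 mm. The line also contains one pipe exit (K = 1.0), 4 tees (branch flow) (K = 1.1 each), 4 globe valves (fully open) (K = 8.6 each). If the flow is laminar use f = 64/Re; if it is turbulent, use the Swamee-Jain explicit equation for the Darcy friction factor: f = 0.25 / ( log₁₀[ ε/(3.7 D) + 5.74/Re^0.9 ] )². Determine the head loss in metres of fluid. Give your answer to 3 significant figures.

h_f ≈ 2.78 m

Reynolds number Re = ρVD/μ = 848 · 0.928 · 0.386 / 0.00704 = 4.315e+04.
Re > 4000 → turbulent. Relative roughness ε/D = 0.000474/0.386 = 0.00123. Swamee-Jain: f = 0.25/(log₁₀[0.00123/3.7 + 5.74/4.315e+04^0.9])² = 0.25/(log₁₀[0.000332 + 0.000387])² = 0.25/(-3.143)² = 0.0253.
Total minor-loss coefficient ΣK = 1·1 + 4·1.1 + 4·8.6 = 39.8.
ΔP = [f·L/D + ΣK]·(ρV²/2) = [0.0253·360/0.386 + 39.8]·(848·0.928²/2) = [23.6 + 39.8]·365.1 = 2.315e+04 Pa.
Head loss h_f = ΔP/(ρg) = 2.315e+04/(848·9.81) = 2.78 m.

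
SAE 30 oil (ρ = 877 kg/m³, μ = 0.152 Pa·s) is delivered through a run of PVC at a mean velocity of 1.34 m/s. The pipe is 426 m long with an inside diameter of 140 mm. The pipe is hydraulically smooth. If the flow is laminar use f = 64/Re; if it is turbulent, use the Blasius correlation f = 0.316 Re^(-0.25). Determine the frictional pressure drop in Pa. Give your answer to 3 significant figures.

ΔP ≈ 142000 Pa

Reynolds number Re = ρVD/μ = 877 · 1.34 · 0.14 / 0.152 = 1082.
Re < 2300 → laminar flow, so f = 64/Re = 64/1082 = 0.05913 (the turbulent correlation is not needed).
Darcy-Weisbach: ΔP = f(L/D)(ρV²/2) = 0.05913·(426/0.14)·(877·1.34²/2) = 0.05913·3043·787.4 = 1.417e+05 Pa.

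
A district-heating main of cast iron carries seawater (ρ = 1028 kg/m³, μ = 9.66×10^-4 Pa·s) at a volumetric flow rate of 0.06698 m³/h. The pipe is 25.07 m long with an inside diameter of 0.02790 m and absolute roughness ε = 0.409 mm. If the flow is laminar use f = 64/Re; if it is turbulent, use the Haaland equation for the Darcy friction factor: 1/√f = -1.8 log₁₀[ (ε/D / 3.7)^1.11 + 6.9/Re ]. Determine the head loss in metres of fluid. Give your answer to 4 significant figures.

Q = 0.06698 m³/h = 0.06698/3600 = 1.861e-05 m³/s.
Cross-sectional area A = πD²/4 = π(0.0279)²/4 = 0.0006114 m²; mean velocity V = Q/A = 1.861e-05/0.0006114 = 0.03043 m/s.
Reynolds number Re = ρVD/μ = 1028 · 0.03043 · 0.0279 / 0.000966 = 903.6.
Re < 2300 → laminar flow, so f = 64/Re = 64/903.6 = 0.07083 (the turbulent correlation is not needed).
Darcy-Weisbach: ΔP = f(L/D)(ρV²/2) = 0.07083·(25.07/0.0279)·(1028·0.03043²/2) = 0.07083·898.6·0.476 = 30.3 Pa.
Head loss h_f = ΔP/(ρg) = 30.3/(1028·9.81) = 0.003004 m.

h_f ≈ 0.003004 m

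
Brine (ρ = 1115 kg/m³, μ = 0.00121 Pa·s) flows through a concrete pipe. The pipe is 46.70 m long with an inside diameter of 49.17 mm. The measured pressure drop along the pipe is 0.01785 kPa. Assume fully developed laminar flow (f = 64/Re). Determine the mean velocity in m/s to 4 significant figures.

V ≈ 0.02387 m/s

For laminar flow, f = 64/Re with Re = ρVD/μ, so Darcy-Weisbach reduces to ΔP = 32μLV/D². Solving for V: V = ΔP·D²/(32μL) = 17.85·(0.04917)²/(32·0.00121·46.7) = 0.02387 m/s.
Check: Re = ρVD/μ = 1115·0.02387·0.04917/0.00121 = 1081 < 2300, so the laminar assumption holds.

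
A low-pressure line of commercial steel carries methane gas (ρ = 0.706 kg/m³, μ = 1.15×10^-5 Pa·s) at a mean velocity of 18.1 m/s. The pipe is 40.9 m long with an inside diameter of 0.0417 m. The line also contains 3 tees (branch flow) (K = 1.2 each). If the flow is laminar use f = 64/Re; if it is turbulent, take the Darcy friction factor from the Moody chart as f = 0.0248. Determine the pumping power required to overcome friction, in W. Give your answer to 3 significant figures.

P ≈ 79.8 W

Reynolds number Re = ρVD/μ = 0.706 · 18.1 · 0.0417 / 1.15e-05 = 4.634e+04.
Re > 4000 → turbulent; use the Moody-chart value f = 0.0248.
Total minor-loss coefficient ΣK = 3·1.2 = 3.6.
ΔP = [f·L/D + ΣK]·(ρV²/2) = [0.0248·40.9/0.0417 + 3.6]·(0.706·18.1²/2) = [24.32 + 3.6]·115.6 = 3229 Pa.
Q = V·A = 18.1·0.001366 = 0.02472 m³/s.
Pumping power P = QΔP = 0.02472·3229 = 79.83 W = 79.8 W.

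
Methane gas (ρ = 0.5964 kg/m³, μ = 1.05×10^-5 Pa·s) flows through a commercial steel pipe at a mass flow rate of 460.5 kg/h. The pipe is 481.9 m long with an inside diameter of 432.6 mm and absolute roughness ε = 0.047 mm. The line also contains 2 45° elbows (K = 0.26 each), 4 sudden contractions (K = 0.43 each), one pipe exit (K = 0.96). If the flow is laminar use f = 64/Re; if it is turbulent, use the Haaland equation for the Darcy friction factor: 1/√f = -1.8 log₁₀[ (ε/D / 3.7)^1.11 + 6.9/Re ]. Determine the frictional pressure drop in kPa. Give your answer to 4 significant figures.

ΔP ≈ 0.01802 kPa

ṁ = 460.5 kg/h = 460.5/3600 = 0.1279 kg/s.
A = πD²/4 = π(0.4326)²/4 = 0.147 m²; mean velocity V = ṁ/(ρA) = 0.1279/(0.5964 · 0.147) = 1.459 m/s.
Reynolds number Re = ρVD/μ = 0.5964 · 1.459 · 0.4326 / 1.05e-05 = 3.586e+04.
Re > 4000 → turbulent. Relative roughness ε/D = 4.7e-05/0.4326 = 0.000109. Haaland: 1/√f = -1.8 log₁₀[(0.000109/3.7)^1.11 + 6.9/3.586e+04] = -1.8 log₁₀[9.32e-06 + 0.000192] = 6.651, so f = 0.0226.
Total minor-loss coefficient ΣK = 2·0.26 + 4·0.43 + 1·0.96 = 3.2.
ΔP = [f·L/D + ΣK]·(ρV²/2) = [0.0226·481.9/0.4326 + 3.2]·(0.5964·1.459²/2) = [25.18 + 3.2]·0.635 = 18.02 Pa.
ΔP = 18.02 Pa = 0.01802 kPa.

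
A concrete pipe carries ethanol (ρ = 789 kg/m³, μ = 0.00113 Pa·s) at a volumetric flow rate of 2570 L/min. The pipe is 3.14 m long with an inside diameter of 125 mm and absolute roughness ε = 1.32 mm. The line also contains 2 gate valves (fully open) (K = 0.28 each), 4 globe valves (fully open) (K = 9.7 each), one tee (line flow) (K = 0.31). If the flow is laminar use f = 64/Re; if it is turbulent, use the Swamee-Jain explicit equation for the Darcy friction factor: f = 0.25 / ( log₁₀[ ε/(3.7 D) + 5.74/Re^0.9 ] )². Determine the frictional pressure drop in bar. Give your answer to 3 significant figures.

Q = 2570 L/min = 2570/60000 = 0.04283 m³/s.
Cross-sectional area A = πD²/4 = π(0.125)²/4 = 0.01227 m²; mean velocity V = Q/A = 0.04283/0.01227 = 3.49 m/s.
Reynolds number Re = ρVD/μ = 789 · 3.49 · 0.125 / 0.00113 = 3.046e+05.
Re > 4000 → turbulent. Relative roughness ε/D = 0.00132/0.125 = 0.0106. Swamee-Jain: f = 0.25/(log₁₀[0.0106/3.7 + 5.74/3.046e+05^0.9])² = 0.25/(log₁₀[0.00285 + 6.66e-05])² = 0.25/(-2.535)² = 0.03892.
Total minor-loss coefficient ΣK = 2·0.28 + 4·9.7 + 1·0.31 = 39.7.
ΔP = [f·L/D + ΣK]·(ρV²/2) = [0.03892·3.14/0.125 + 39.7]·(789·3.49²/2) = [0.9776 + 39.7]·4806 = 1.954e+05 Pa.
ΔP = 1.954e+05 Pa = 1.95 bar.

ΔP ≈ 1.95 bar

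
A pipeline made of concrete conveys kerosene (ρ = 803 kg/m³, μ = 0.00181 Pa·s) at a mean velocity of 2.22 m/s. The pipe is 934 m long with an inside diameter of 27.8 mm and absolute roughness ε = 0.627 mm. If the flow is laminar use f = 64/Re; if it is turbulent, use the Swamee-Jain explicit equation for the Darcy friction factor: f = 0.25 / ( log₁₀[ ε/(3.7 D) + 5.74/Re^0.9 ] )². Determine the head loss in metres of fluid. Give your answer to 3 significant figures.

h_f ≈ 446 m

Reynolds number Re = ρVD/μ = 803 · 2.22 · 0.0278 / 0.00181 = 2.738e+04.
Re > 4000 → turbulent. Relative roughness ε/D = 0.000627/0.0278 = 0.0226. Swamee-Jain: f = 0.25/(log₁₀[0.0226/3.7 + 5.74/2.738e+04^0.9])² = 0.25/(log₁₀[0.0061 + 0.000582])² = 0.25/(-2.175)² = 0.05283.
Darcy-Weisbach: ΔP = f(L/D)(ρV²/2) = 0.05283·(934/0.0278)·(803·2.22²/2) = 0.05283·3.36e+04·1979 = 3.512e+06 Pa.
Head loss h_f = ΔP/(ρg) = 3.512e+06/(803·9.81) = 446 m.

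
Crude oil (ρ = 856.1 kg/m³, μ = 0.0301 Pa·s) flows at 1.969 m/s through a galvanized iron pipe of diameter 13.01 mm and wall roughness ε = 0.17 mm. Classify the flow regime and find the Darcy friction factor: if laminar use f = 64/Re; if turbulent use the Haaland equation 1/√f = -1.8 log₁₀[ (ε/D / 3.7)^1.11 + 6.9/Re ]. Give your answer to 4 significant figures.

f ≈ 0.08784

Re = ρVD/μ = 856.1·1.969·0.01301/0.0301 = 728.6.
Re < 2300 → laminar, so f = 64/Re = 0.08784 (roughness is irrelevant in laminar flow).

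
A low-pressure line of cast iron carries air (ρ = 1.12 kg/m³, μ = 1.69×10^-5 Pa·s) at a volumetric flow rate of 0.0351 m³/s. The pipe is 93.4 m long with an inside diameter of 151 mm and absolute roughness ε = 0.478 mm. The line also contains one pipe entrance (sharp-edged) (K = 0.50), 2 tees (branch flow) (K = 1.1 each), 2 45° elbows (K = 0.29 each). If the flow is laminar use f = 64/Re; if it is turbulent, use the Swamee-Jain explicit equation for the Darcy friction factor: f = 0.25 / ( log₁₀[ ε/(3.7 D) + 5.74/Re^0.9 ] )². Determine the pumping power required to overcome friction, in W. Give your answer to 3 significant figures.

Cross-sectional area A = πD²/4 = π(0.151)²/4 = 0.01791 m²; mean velocity V = Q/A = 0.0351/0.01791 = 1.96 m/s.
Reynolds number Re = ρVD/μ = 1.12 · 1.96 · 0.151 / 1.69e-05 = 1.961e+04.
Re > 4000 → turbulent. Relative roughness ε/D = 0.000478/0.151 = 0.00317. Swamee-Jain: f = 0.25/(log₁₀[0.00317/3.7 + 5.74/1.961e+04^0.9])² = 0.25/(log₁₀[0.000856 + 0.000786])² = 0.25/(-2.785)² = 0.03224.
Total minor-loss coefficient ΣK = 1·0.5 + 2·1.1 + 2·0.29 = 3.28.
ΔP = [f·L/D + ΣK]·(ρV²/2) = [0.03224·93.4/0.151 + 3.28]·(1.12·1.96²/2) = [19.94 + 3.28]·2.151 = 49.96 Pa.
Pumping power P = QΔP = 0.0351·49.96 = 1.754 W = 1.75 W.

P ≈ 1.75 W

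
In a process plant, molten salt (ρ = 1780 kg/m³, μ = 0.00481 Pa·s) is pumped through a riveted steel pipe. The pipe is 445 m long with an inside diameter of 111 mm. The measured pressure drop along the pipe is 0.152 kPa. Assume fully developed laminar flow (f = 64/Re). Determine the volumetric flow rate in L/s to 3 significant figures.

Q ≈ 0.265 L/s

For laminar flow, f = 64/Re with Re = ρVD/μ, so Darcy-Weisbach reduces to ΔP = 32μLV/D². Solving for V: V = ΔP·D²/(32μL) = 152·(0.111)²/(32·0.00481·445) = 0.02734 m/s.
Check: Re = ρVD/μ = 1780·0.02734·0.111/0.00481 = 1123 < 2300, so the laminar assumption holds.
Q = V·A = 0.02734·(π/4·0.111²) = 0.0002646 m³/s = 0.265 L/s.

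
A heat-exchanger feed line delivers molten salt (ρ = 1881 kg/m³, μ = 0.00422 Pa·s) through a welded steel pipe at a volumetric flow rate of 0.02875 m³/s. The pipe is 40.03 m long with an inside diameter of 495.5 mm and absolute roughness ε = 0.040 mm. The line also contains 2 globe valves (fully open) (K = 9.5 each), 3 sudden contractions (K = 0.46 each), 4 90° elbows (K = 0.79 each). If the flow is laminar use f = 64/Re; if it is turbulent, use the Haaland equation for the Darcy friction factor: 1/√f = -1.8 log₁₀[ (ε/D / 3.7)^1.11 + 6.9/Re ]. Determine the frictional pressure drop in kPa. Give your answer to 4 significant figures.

Cross-sectional area A = πD²/4 = π(0.4955)²/4 = 0.1928 m²; mean velocity V = Q/A = 0.02875/0.1928 = 0.1491 m/s.
Reynolds number Re = ρVD/μ = 1881 · 0.1491 · 0.4955 / 0.00422 = 3.293e+04.
Re > 4000 → turbulent. Relative roughness ε/D = 4e-05/0.4955 = 8.07e-05. Haaland: 1/√f = -1.8 log₁₀[(8.07e-05/3.7)^1.11 + 6.9/3.293e+04] = -1.8 log₁₀[6.7e-06 + 0.00021] = 6.597, so f = 0.02298.
Total minor-loss coefficient ΣK = 2·9.5 + 3·0.46 + 4·0.79 = 23.5.
ΔP = [f·L/D + ΣK]·(ρV²/2) = [0.02298·40.03/0.4955 + 23.5]·(1881·0.1491²/2) = [1.856 + 23.5]·20.91 = 530.9 Pa.
ΔP = 530.9 Pa = 0.5309 kPa.

ΔP ≈ 0.5309 kPa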